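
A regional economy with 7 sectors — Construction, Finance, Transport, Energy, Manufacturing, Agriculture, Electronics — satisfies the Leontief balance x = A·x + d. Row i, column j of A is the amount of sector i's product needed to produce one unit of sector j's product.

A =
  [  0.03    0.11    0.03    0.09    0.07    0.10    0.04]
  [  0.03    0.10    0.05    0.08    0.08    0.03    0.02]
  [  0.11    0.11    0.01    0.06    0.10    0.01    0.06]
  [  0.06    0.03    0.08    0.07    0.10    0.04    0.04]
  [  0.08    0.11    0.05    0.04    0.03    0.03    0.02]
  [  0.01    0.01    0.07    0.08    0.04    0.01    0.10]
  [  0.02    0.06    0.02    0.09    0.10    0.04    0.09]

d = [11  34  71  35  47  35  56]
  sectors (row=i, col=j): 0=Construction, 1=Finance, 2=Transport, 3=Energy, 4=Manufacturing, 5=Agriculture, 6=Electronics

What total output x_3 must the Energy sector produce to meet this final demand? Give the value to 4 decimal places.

Form M = I − A:
  [  0.97   -0.11   -0.03   -0.09   -0.07   -0.10   -0.04]
  [ -0.03    0.90   -0.05   -0.08   -0.08   -0.03   -0.02]
  [ -0.11   -0.11    0.99   -0.06   -0.10   -0.01   -0.06]
  [ -0.06   -0.03   -0.08    0.93   -0.10   -0.04   -0.04]
  [ -0.08   -0.11   -0.05   -0.04    0.97   -0.03   -0.02]
  [ -0.01   -0.01   -0.07   -0.08   -0.04    0.99   -0.10]
  [ -0.02   -0.06   -0.02   -0.09   -0.10   -0.04    0.91]
Leontief inverse L = M⁻¹:
  [  1.0662    0.1657    0.0693    0.1458    0.1260    0.1263    0.0781]
  [  0.0647    1.1526    0.0815    0.1254    0.1282    0.0532    0.0477]
  [  0.1464    0.1753    1.0456    0.1162    0.1562    0.0438    0.0926]
  [  0.0993    0.0872    0.1117    1.1189    0.1515    0.0666    0.0735]
  [  0.1093    0.1609    0.0774    0.0849    1.0759    0.0546    0.0468]
  [  0.0397    0.0506    0.0930    0.1189    0.0846    1.0292    0.1292]
  [  0.0545    0.1120    0.0535    0.1392    0.1516    0.0651    1.1239]
Total output x = L · d:
  x_0 = 1.0662·11 + 0.1657·34 + 0.0693·71 + 0.1458·35 + 0.1260·47 + 0.1263·35 + 0.0781·56 = 42.1047
  x_1 = 0.0647·11 + 1.1526·34 + 0.0815·71 + 0.1254·35 + 0.1282·47 + 0.0532·35 + 0.0477·56 = 60.6332
  x_2 = 0.1464·11 + 0.1753·34 + 1.0456·71 + 0.1162·35 + 0.1562·47 + 0.0438·35 + 0.0926·56 = 99.9348
  x_3 = 0.0993·11 + 0.0872·34 + 0.1117·71 + 1.1189·35 + 0.1515·47 + 0.0666·35 + 0.0735·56 = 64.7177
  x_4 = 0.1093·11 + 0.1609·34 + 0.0774·71 + 0.0849·35 + 1.0759·47 + 0.0546·35 + 0.0468·56 = 70.2438
  x_5 = 0.0397·11 + 0.0506·34 + 0.0930·71 + 0.1189·35 + 0.0846·47 + 1.0292·35 + 0.1292·56 = 60.1537
  x_6 = 0.0545·11 + 0.1120·34 + 0.0535·71 + 0.1392·35 + 0.1516·47 + 0.0651·35 + 1.1239·56 = 85.4219

64.7177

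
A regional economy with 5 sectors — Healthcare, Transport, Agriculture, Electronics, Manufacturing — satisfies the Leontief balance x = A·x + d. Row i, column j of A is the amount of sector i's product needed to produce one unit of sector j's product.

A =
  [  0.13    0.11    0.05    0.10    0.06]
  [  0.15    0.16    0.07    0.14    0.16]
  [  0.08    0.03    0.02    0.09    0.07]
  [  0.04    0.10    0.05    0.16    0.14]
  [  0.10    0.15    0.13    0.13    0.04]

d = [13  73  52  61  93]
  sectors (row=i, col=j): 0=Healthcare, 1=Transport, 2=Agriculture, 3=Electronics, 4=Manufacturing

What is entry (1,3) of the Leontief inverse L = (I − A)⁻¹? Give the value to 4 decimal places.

L[1,3] = 0.3197

Form M = I − A:
  [  0.87   -0.11   -0.05   -0.10   -0.06]
  [ -0.15    0.84   -0.07   -0.14   -0.16]
  [ -0.08   -0.03    0.98   -0.09   -0.07]
  [ -0.04   -0.10   -0.05    0.84   -0.14]
  [ -0.10   -0.15   -0.13   -0.13    0.96]
Leontief inverse L = M⁻¹:
  [  1.2245    0.2173    0.1093    0.2173    0.1524]
  [  0.2928    1.3260    0.1655    0.3197    0.2980]
  [  0.1365    0.0980    1.0596    0.1656    0.1263]
  [  0.1363    0.2195    0.1208    1.2938    0.2426]
  [  0.2102    0.2728    0.1971    0.2702    1.1541]
Total output x = L · d:
  x_0 = 1.2245·13 + 0.2173·73 + 0.1093·52 + 0.2173·61 + 0.1524·93 = 64.8953
  x_1 = 0.2928·13 + 1.3260·73 + 0.1655·52 + 0.3197·61 + 0.2980·93 = 156.4251
  x_2 = 0.1365·13 + 0.0980·73 + 1.0596·52 + 0.1656·61 + 0.1263·93 = 85.8718
  x_3 = 0.1363·13 + 0.2195·73 + 0.1208·52 + 1.2938·61 + 0.2426·93 = 125.5607
  x_4 = 0.2102·13 + 0.2728·73 + 0.1971·52 + 0.2702·61 + 1.1541·93 = 156.7078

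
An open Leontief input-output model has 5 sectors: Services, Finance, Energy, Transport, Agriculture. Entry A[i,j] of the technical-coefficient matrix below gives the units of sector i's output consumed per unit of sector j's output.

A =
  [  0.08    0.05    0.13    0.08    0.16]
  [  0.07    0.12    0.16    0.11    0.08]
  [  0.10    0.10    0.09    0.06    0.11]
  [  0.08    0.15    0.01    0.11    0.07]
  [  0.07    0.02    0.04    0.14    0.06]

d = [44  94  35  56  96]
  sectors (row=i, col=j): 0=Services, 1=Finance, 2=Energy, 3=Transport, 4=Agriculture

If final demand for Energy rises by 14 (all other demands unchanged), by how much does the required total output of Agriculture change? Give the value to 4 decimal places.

Form M = I − A:
  [  0.92   -0.05   -0.13   -0.08   -0.16]
  [ -0.07    0.88   -0.16   -0.11   -0.08]
  [ -0.10   -0.10    0.91   -0.06   -0.11]
  [ -0.08   -0.15   -0.01    0.89   -0.07]
  [ -0.07   -0.02   -0.04   -0.14    0.94]
Leontief inverse L = M⁻¹:
  [  1.1511    0.1225    0.1985    0.1701    0.2422]
  [  0.1499    1.2118    0.2443    0.2069    0.1726]
  [  0.1663    0.1704    1.1625    0.1442    0.1896]
  [  0.1398    0.2231    0.0785    1.1912    0.1407]
  [  0.1168    0.0754    0.0811    0.2006    1.1146]
Total output x = L · d:
  x_0 = 1.1511·44 + 0.1225·94 + 0.1985·35 + 0.1701·56 + 0.2422·96 = 101.8850
  x_1 = 0.1499·44 + 1.2118·94 + 0.2443·35 + 0.2069·56 + 0.1726·96 = 157.2192
  x_2 = 0.1663·44 + 0.1704·94 + 1.1625·35 + 0.1442·56 + 0.1896·96 = 90.3051
  x_3 = 0.1398·44 + 0.2231·94 + 0.0785·35 + 1.1912·56 + 0.1407·96 = 110.0759
  x_4 = 0.1168·44 + 0.0754·94 + 0.0811·35 + 0.2006·56 + 1.1146·96 = 133.2970
Δx_4 = L[4,2] · Δd_2 = 0.0811 · 14 = 1.1359

1.1359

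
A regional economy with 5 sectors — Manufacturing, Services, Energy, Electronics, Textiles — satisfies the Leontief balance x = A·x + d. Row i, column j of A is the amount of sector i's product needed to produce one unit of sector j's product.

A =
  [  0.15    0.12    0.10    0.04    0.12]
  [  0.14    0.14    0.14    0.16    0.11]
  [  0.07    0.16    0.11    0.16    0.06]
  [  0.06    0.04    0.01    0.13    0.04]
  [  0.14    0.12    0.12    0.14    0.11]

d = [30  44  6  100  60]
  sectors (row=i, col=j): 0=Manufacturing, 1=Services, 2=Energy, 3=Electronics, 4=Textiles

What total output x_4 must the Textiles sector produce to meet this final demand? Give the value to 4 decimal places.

126.1051

Form M = I − A:
  [  0.85   -0.12   -0.10   -0.04   -0.12]
  [ -0.14    0.86   -0.14   -0.16   -0.11]
  [ -0.07   -0.16    0.89   -0.16   -0.06]
  [ -0.06   -0.04   -0.01    0.87   -0.04]
  [ -0.14   -0.12   -0.12   -0.14    0.89]
Leontief inverse L = M⁻¹:
  [  1.2882    0.2610    0.2187    0.1843    0.2290]
  [  0.3005    1.3046    0.2746    0.3422    0.2356]
  [  0.1960    0.2902    1.2161    0.3115    0.1583]
  [  0.1182    0.0938    0.0529    1.1955    0.0848]
  [  0.2882    0.2708    0.2437    0.3052    1.2261]
Total output x = L · d:
  x_0 = 1.2882·30 + 0.2610·44 + 0.2187·6 + 0.1843·100 + 0.2290·60 = 83.6080
  x_1 = 0.3005·30 + 1.3046·44 + 0.2746·6 + 0.3422·100 + 0.2356·60 = 116.4178
  x_2 = 0.1960·30 + 0.2902·44 + 1.2161·6 + 0.3115·100 + 0.1583·60 = 66.5906
  x_3 = 0.1182·30 + 0.0938·44 + 0.0529·6 + 1.1955·100 + 0.0848·60 = 132.6245
  x_4 = 0.2882·30 + 0.2708·44 + 0.2437·6 + 0.3052·100 + 1.2261·60 = 126.1051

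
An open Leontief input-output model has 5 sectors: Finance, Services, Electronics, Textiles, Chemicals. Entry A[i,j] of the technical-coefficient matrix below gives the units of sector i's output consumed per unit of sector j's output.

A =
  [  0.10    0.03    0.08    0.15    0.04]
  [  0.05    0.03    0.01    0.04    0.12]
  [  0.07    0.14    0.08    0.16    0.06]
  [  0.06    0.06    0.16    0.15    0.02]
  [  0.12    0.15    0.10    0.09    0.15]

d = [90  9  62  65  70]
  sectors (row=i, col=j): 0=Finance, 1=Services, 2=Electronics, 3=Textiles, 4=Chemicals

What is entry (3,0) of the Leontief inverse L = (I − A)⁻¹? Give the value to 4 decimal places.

L[3,0] = 0.1185

Form M = I − A:
  [  0.90   -0.03   -0.08   -0.15   -0.04]
  [ -0.05    0.97   -0.01   -0.04   -0.12]
  [ -0.07   -0.14    0.92   -0.16   -0.06]
  [ -0.06   -0.06   -0.16    0.85   -0.02]
  [ -0.12   -0.15   -0.10   -0.09    0.85]
Leontief inverse L = M⁻¹:
  [  1.1552    0.0859    0.1531    0.2455    0.0831]
  [  0.0915    1.0723    0.0535    0.0938    0.1617]
  [  0.1360    0.2073    1.1606    0.2653    0.1238]
  [  0.1185    0.1264    0.2376    1.2554    0.0697]
  [  0.2078    0.2391    0.1928    0.2154    1.2387]
Total output x = L · d:
  x_0 = 1.1552·90 + 0.0859·9 + 0.1531·62 + 0.2455·65 + 0.0831·70 = 136.0112
  x_1 = 0.0915·90 + 1.0723·9 + 0.0535·62 + 0.0938·65 + 0.1617·70 = 38.6210
  x_2 = 0.1360·90 + 0.2073·9 + 1.1606·62 + 0.2653·65 + 0.1238·70 = 111.9795
  x_3 = 0.1185·90 + 0.1264·9 + 0.2376·62 + 1.2554·65 + 0.0697·70 = 113.0175
  x_4 = 0.2078·90 + 0.2391·9 + 0.1928·62 + 0.2154·65 + 1.2387·70 = 133.5106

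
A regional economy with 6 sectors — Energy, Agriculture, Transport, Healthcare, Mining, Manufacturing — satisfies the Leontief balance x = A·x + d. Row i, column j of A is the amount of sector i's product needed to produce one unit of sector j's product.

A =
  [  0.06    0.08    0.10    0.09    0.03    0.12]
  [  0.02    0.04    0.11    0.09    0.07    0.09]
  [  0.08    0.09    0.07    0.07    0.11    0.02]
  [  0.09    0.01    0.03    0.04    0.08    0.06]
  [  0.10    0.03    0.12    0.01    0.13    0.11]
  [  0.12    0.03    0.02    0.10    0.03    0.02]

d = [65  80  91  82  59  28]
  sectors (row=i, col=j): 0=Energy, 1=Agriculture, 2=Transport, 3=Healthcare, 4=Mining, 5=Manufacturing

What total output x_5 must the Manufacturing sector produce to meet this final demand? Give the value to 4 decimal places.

Form M = I − A:
  [  0.94   -0.08   -0.10   -0.09   -0.03   -0.12]
  [ -0.02    0.96   -0.11   -0.09   -0.07   -0.09]
  [ -0.08   -0.09    0.93   -0.07   -0.11   -0.02]
  [ -0.09   -0.01   -0.03    0.96   -0.08   -0.06]
  [ -0.10   -0.03   -0.12   -0.01    0.87   -0.11]
  [ -0.12   -0.03   -0.02   -0.10   -0.03    0.98]
Leontief inverse L = M⁻¹:
  [  1.1245    0.1178    0.1545    0.1464    0.0871    0.1704]
  [  0.0798    1.0728    0.1590    0.1349    0.1262    0.1340]
  [  0.1386    0.1268    1.1328    0.1174    0.1717    0.0782]
  [  0.1351    0.0360    0.0709    1.0746    0.1188    0.1004]
  [  0.1732    0.0755    0.1879    0.0672    1.1973    0.1705]
  [  0.1621    0.0558    0.0599    0.1362    0.0668    1.0624]
Total output x = L · d:
  x_0 = 1.1245·65 + 0.1178·80 + 0.1545·91 + 0.1464·82 + 0.0871·59 + 0.1704·28 = 118.4870
  x_1 = 0.0798·65 + 1.0728·80 + 0.1590·91 + 0.1349·82 + 0.1262·59 + 0.1340·28 = 127.7336
  x_2 = 0.1386·65 + 0.1268·80 + 1.1328·91 + 0.1174·82 + 0.1717·59 + 0.0782·28 = 144.1825
  x_3 = 0.1351·65 + 0.0360·80 + 0.0709·91 + 1.0746·82 + 0.1188·59 + 0.1004·28 = 116.0525
  x_4 = 0.1732·65 + 0.0755·80 + 0.1879·91 + 0.0672·82 + 1.1973·59 + 0.1705·28 = 115.3180
  x_5 = 0.1621·65 + 0.0558·80 + 0.0599·91 + 0.1362·82 + 0.0668·59 + 1.0624·28 = 65.3050

65.3050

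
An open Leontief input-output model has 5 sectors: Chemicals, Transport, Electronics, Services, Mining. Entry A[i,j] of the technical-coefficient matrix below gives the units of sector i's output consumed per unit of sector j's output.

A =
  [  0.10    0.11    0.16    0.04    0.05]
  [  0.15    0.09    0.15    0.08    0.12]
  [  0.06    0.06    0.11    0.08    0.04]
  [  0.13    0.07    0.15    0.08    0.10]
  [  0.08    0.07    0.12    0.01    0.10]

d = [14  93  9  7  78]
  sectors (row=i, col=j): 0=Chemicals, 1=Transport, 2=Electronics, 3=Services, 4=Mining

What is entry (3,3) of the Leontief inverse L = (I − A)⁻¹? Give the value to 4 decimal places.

Form M = I − A:
  [  0.90   -0.11   -0.16   -0.04   -0.05]
  [ -0.15    0.91   -0.15   -0.08   -0.12]
  [ -0.06   -0.06    0.89   -0.08   -0.04]
  [ -0.13   -0.07   -0.15    0.92   -0.10]
  [ -0.08   -0.07   -0.12   -0.01    0.90]
Leontief inverse L = M⁻¹:
  [  1.1819    0.1765    0.2727    0.0917    0.1115]
  [  0.2536    1.1751    0.2943    0.1410    0.1995]
  [  0.1232    0.1098    1.1963    0.1199    0.0880]
  [  0.2220    0.1457    0.2788    1.1354    0.1703]
  [  0.1437    0.1233    0.2097    0.0477    1.1502]
Total output x = L · d:
  x_0 = 1.1819·14 + 0.1765·93 + 0.2727·9 + 0.0917·7 + 0.1115·78 = 44.7494
  x_1 = 0.2536·14 + 1.1751·93 + 0.2943·9 + 0.1410·7 + 0.1995·78 = 132.0370
  x_2 = 0.1232·14 + 0.1098·93 + 1.1963·9 + 0.1199·7 + 0.0880·78 = 30.3992
  x_3 = 0.2220·14 + 0.1457·93 + 0.2788·9 + 1.1354·7 + 0.1703·78 = 40.3929
  x_4 = 0.1437·14 + 0.1233·93 + 0.2097·9 + 0.0477·7 + 1.1502·78 = 105.4160

L[3,3] = 1.1354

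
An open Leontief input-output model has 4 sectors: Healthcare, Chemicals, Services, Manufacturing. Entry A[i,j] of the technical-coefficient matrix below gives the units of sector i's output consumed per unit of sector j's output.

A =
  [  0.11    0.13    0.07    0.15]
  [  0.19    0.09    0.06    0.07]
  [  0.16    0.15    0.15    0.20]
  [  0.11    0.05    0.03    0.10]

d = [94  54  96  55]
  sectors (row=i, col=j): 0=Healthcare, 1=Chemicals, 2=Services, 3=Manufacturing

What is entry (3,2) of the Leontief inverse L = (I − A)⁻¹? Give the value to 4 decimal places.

Form M = I − A:
  [  0.89   -0.13   -0.07   -0.15]
  [ -0.19    0.91   -0.06   -0.07]
  [ -0.16   -0.15    0.85   -0.20]
  [ -0.11   -0.05   -0.03    0.90]
Leontief inverse L = M⁻¹:
  [  1.2209    0.2084    0.1240    0.2473]
  [  0.2897    1.1678    0.1121    0.1640]
  [  0.3224    0.2687    1.2343    0.3489]
  [  0.1761    0.0993    0.0625    1.1621]
Total output x = L · d:
  x_0 = 1.2209·94 + 0.2084·54 + 0.1240·96 + 0.2473·55 = 151.5268
  x_1 = 0.2897·94 + 1.1678·54 + 0.1121·96 + 0.1640·55 = 110.0746
  x_2 = 0.3224·94 + 0.2687·54 + 1.2343·96 + 0.3489·55 = 182.4957
  x_3 = 0.1761·94 + 0.0993·54 + 0.0625·96 + 1.1621·55 = 91.8295

L[3,2] = 0.0625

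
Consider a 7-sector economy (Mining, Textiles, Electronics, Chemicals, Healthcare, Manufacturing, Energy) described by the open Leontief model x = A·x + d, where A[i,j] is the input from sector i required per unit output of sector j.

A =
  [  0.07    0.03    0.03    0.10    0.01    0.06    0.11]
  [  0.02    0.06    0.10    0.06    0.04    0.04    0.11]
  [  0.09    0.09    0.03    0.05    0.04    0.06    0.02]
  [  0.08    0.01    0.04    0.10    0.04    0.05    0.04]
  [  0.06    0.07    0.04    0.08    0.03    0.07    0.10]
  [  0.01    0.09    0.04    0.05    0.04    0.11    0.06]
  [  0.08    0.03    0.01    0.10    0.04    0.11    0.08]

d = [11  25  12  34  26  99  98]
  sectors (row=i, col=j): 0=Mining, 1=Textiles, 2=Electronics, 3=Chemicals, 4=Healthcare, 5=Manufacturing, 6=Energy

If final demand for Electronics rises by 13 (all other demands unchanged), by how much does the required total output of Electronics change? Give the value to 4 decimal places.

Form M = I − A:
  [  0.93   -0.03   -0.03   -0.10   -0.01   -0.06   -0.11]
  [ -0.02    0.94   -0.10   -0.06   -0.04   -0.04   -0.11]
  [ -0.09   -0.09    0.97   -0.05   -0.04   -0.06   -0.02]
  [ -0.08   -0.01   -0.04    0.90   -0.04   -0.05   -0.04]
  [ -0.06   -0.07   -0.04   -0.08    0.97   -0.07   -0.10]
  [ -0.01   -0.09   -0.04   -0.05   -0.04    0.89   -0.06]
  [ -0.08   -0.03   -0.01   -0.10   -0.04   -0.11    0.92]
Leontief inverse L = M⁻¹:
  [  1.1126    0.0608    0.0549    0.1577    0.0340    0.1127    0.1594]
  [  0.0652    1.0985    0.1283    0.1166    0.0666    0.0940    0.1604]
  [  0.1249    0.1233    1.0592    0.1000    0.0614    0.1045    0.0705]
  [  0.1177    0.0380    0.0622    1.1499    0.0600    0.0934    0.0826]
  [  0.1042    0.1074    0.0705    0.1410    1.0568    0.1269    0.1561]
  [  0.0443    0.1288    0.0705    0.0999    0.0652    1.1614    0.1094]
  [  0.1229    0.0666    0.0387    0.1617    0.0661    0.1685    1.1357]
Total output x = L · d:
  x_0 = 1.1126·11 + 0.0608·25 + 0.0549·12 + 0.1577·34 + 0.0340·26 + 0.1127·99 + 0.1594·98 = 47.4375
  x_1 = 0.0652·11 + 1.0985·25 + 0.1283·12 + 0.1166·34 + 0.0666·26 + 0.0940·99 + 0.1604·98 = 60.4372
  x_2 = 0.1249·11 + 0.1233·25 + 1.0592·12 + 0.1000·34 + 0.0614·26 + 0.1045·99 + 0.0705·98 = 39.4273
  x_3 = 0.1177·11 + 0.0380·25 + 0.0622·12 + 1.1499·34 + 0.0600·26 + 0.0934·99 + 0.0826·98 = 60.9813
  x_4 = 0.1042·11 + 0.1074·25 + 0.0705·12 + 0.1410·34 + 1.0568·26 + 0.1269·99 + 0.1561·98 = 64.8183
  x_5 = 0.0443·11 + 0.1288·25 + 0.0705·12 + 0.0999·34 + 0.0652·26 + 1.1614·99 + 0.1094·98 = 135.3406
  x_6 = 0.1229·11 + 0.0666·25 + 0.0387·12 + 0.1617·34 + 0.0661·26 + 0.1685·99 + 1.1357·98 = 138.6747
Δx_2 = L[2,2] · Δd_2 = 1.0592 · 13 = 13.7696

13.7696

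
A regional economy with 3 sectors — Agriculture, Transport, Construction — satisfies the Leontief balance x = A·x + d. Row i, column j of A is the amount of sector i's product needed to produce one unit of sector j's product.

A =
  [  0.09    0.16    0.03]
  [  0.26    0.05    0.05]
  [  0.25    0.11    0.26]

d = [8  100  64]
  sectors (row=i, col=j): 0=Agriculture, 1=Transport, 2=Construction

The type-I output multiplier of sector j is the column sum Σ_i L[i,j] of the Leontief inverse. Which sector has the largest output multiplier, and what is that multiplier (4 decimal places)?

Form M = I − A:
  [  0.91   -0.16   -0.03]
  [ -0.26    0.95   -0.05]
  [ -0.25   -0.11    0.74]
Leontief inverse L = M⁻¹:
  [  1.1743    0.2049    0.0615]
  [  0.3450    1.1211    0.0897]
  [  0.4480    0.2359    1.3855]
Total output x = L · d:
  x_0 = 1.1743·8 + 0.2049·100 + 0.0615·64 = 33.8172
  x_1 = 0.3450·8 + 1.1211·100 + 0.0897·64 = 120.6153
  x_2 = 0.4480·8 + 0.2359·100 + 1.3855·64 = 115.8405
Output multipliers (column sums of L):
  Agriculture: 1.9673
  Transport: 1.5619
  Construction: 1.5366

Agriculture (1.9673)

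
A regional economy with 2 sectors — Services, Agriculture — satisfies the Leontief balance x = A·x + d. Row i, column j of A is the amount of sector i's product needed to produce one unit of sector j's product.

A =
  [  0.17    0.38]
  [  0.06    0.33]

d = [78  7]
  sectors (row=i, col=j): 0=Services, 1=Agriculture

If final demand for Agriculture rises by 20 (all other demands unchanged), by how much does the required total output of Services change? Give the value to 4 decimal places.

Form M = I − A:
  [  0.83   -0.38]
  [ -0.06    0.67]
Leontief inverse L = M⁻¹:
  [  1.2563    0.7125]
  [  0.1125    1.5563]
Total output x = L · d:
  x_0 = 1.2563·78 + 0.7125·7 = 102.9814
  x_1 = 0.1125·78 + 1.5563·7 = 19.6700
Δx_0 = L[0,1] · Δd_1 = 0.7125 · 20 = 14.2509

14.2509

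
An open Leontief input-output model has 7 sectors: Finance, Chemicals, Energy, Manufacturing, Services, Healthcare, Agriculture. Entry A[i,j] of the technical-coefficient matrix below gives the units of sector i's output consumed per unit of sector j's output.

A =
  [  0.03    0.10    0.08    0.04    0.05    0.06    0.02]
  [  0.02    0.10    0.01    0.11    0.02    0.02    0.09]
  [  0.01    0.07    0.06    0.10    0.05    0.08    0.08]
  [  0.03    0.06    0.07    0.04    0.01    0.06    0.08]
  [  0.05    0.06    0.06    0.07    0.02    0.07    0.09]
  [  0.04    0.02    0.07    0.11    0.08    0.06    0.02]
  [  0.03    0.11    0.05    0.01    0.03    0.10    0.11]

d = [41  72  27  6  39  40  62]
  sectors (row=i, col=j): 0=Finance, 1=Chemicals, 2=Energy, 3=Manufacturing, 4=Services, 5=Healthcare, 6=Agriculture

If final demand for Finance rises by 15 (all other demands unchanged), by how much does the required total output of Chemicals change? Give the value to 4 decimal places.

Form M = I − A:
  [  0.97   -0.10   -0.08   -0.04   -0.05   -0.06   -0.02]
  [ -0.02    0.90   -0.01   -0.11   -0.02   -0.02   -0.09]
  [ -0.01   -0.07    0.94   -0.10   -0.05   -0.08   -0.08]
  [ -0.03   -0.06   -0.07    0.96   -0.01   -0.06   -0.08]
  [ -0.05   -0.06   -0.06   -0.07    0.98   -0.07   -0.09]
  [ -0.04   -0.02   -0.07   -0.11   -0.08    0.94   -0.02]
  [ -0.03   -0.11   -0.05   -0.01   -0.03   -0.10    0.89]
Leontief inverse L = M⁻¹:
  [  1.0477    0.1463    0.1128    0.0894    0.0731    0.0978    0.0661]
  [  0.0373    1.1491    0.0405    0.1482    0.0379    0.0574    0.1391]
  [  0.0321    0.1239    1.1009    0.1519    0.0765    0.1283    0.1365]
  [  0.0462    0.1045    0.1015    1.0811    0.0325    0.0984    0.1234]
  [  0.0700    0.1128    0.0988    0.1171    1.0463    0.1156    0.1408]
  [  0.0602    0.0653    0.1098    0.1561    0.1037    1.1032    0.0671]
  [  0.0514    0.1662    0.0875    0.0635    0.0587    0.1466    1.1644]
Total output x = L · d:
  x_0 = 1.0477·41 + 0.1463·72 + 0.1128·27 + 0.0894·6 + 0.0731·39 + 0.0978·40 + 0.0661·62 = 67.9325
  x_1 = 0.0373·41 + 1.1491·72 + 0.0405·27 + 0.1482·6 + 0.0379·39 + 0.0574·40 + 0.1391·62 = 98.6459
  x_2 = 0.0321·41 + 0.1239·72 + 1.1009·27 + 0.1519·6 + 0.0765·39 + 0.1283·40 + 0.1365·62 = 57.4532
  x_3 = 0.0462·41 + 0.1045·72 + 0.1015·27 + 1.0811·6 + 0.0325·39 + 0.0984·40 + 0.1234·62 = 31.5009
  x_4 = 0.0700·41 + 0.1128·72 + 0.0988·27 + 0.1171·6 + 1.0463·39 + 0.1156·40 + 0.1408·62 = 68.5210
  x_5 = 0.0602·41 + 0.0653·72 + 0.1098·27 + 0.1561·6 + 0.1037·39 + 1.1032·40 + 0.0671·62 = 63.4063
  x_6 = 0.0514·41 + 0.1662·72 + 0.0875·27 + 0.0635·6 + 0.0587·39 + 0.1466·40 + 1.1644·62 = 97.1606
Δx_1 = L[1,0] · Δd_0 = 0.0373 · 15 = 0.5597

0.5597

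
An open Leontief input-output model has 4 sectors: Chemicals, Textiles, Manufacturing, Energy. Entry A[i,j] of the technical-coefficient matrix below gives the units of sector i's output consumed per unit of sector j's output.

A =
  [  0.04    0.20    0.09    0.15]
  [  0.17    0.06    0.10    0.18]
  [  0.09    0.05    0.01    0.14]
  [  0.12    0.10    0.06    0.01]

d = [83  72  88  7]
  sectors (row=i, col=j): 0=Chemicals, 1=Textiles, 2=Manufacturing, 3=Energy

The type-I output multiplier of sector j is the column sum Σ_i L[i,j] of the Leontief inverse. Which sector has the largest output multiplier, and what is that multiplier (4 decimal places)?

Form M = I − A:
  [  0.96   -0.20   -0.09   -0.15]
  [ -0.17    0.94   -0.10   -0.18]
  [ -0.09   -0.05    0.99   -0.14]
  [ -0.12   -0.10   -0.06    0.99]
Leontief inverse L = M⁻¹:
  [  1.1343    0.2749    0.1456    0.2424]
  [  0.2529    1.1547    0.1560    0.2703]
  [  0.1401    0.1054    1.0449    0.1882]
  [  0.1715    0.1563    0.0967    1.0782]
Total output x = L · d:
  x_0 = 1.1343·83 + 0.2749·72 + 0.1456·88 + 0.2424·7 = 128.4447
  x_1 = 0.2529·83 + 1.1547·72 + 0.1560·88 + 0.2703·7 = 119.7491
  x_2 = 0.1401·83 + 0.1054·72 + 1.0449·88 + 0.1882·7 = 112.4898
  x_3 = 0.1715·83 + 0.1563·72 + 0.0967·88 + 1.0782·7 = 41.5532
Output multipliers (column sums of L):
  Chemicals: 1.6989
  Textiles: 1.6913
  Manufacturing: 1.4432
  Energy: 1.7791

Energy (1.7791)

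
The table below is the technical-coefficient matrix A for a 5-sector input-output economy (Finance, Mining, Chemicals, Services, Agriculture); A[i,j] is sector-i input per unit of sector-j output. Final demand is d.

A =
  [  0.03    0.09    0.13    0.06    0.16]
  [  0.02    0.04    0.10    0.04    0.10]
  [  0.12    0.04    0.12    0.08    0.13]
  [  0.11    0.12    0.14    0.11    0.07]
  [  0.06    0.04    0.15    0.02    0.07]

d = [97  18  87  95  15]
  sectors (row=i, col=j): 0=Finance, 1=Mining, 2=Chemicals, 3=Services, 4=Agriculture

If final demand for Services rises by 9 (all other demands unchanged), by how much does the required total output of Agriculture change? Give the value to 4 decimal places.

Form M = I − A:
  [  0.97   -0.09   -0.13   -0.06   -0.16]
  [ -0.02    0.96   -0.10   -0.04   -0.10]
  [ -0.12   -0.04    0.88   -0.08   -0.13]
  [ -0.11   -0.12   -0.14    0.89   -0.07]
  [ -0.06   -0.04   -0.15   -0.02    0.93]
Leontief inverse L = M⁻¹:
  [  1.0898    0.1353    0.2346    0.1061    0.2428]
  [  0.0604    1.0696    0.1680    0.0707    0.1542]
  [  0.1834    0.0945    1.2335    0.1325    0.2241]
  [  0.1801    0.1816    0.2635    1.1715    0.1755]
  [  0.1064    0.0739    0.2270    0.0565    1.1375]
Total output x = L · d:
  x_0 = 1.0898·97 + 0.1353·18 + 0.2346·87 + 0.1061·95 + 0.2428·15 = 142.2820
  x_1 = 0.0604·97 + 1.0696·18 + 0.1680·87 + 0.0707·95 + 0.1542·15 = 48.7575
  x_2 = 0.1834·97 + 0.0945·18 + 1.2335·87 + 0.1325·95 + 0.2241·15 = 142.7591
  x_3 = 0.1801·97 + 0.1816·18 + 0.2635·87 + 1.1715·95 + 0.1755·15 = 157.5906
  x_4 = 0.1064·97 + 0.0739·18 + 0.2270·87 + 0.0565·95 + 1.1375·15 = 53.8203
Δx_4 = L[4,3] · Δd_3 = 0.0565 · 9 = 0.5081

0.5081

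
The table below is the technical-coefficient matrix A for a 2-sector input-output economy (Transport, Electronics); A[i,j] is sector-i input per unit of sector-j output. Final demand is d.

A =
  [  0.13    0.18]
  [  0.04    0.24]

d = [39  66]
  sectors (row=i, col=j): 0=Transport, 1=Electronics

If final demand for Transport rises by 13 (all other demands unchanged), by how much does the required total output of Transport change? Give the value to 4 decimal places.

Form M = I − A:
  [  0.87   -0.18]
  [ -0.04    0.76]
Leontief inverse L = M⁻¹:
  [  1.1621    0.2752]
  [  0.0612    1.3303]
Total output x = L · d:
  x_0 = 1.1621·39 + 0.2752·66 = 63.4862
  x_1 = 0.0612·39 + 1.3303·66 = 90.1835
Δx_0 = L[0,0] · Δd_0 = 1.1621 · 13 = 15.1070

15.1070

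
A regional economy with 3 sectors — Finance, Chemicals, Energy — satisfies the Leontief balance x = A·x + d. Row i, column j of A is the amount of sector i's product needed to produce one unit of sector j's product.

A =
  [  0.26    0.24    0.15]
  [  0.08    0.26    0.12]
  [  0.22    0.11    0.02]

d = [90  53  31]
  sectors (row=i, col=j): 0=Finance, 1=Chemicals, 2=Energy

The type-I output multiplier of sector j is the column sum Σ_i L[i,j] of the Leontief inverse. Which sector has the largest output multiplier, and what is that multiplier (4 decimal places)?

Form M = I − A:
  [  0.74   -0.24   -0.15]
  [ -0.08    0.74   -0.12]
  [ -0.22   -0.11    0.98]
Leontief inverse L = M⁻¹:
  [  1.4958    0.5288    0.2937]
  [  0.2202    1.4542    0.2118]
  [  0.3605    0.2819    1.1101]
Total output x = L · d:
  x_0 = 1.4958·90 + 0.5288·53 + 0.2937·31 = 171.7562
  x_1 = 0.2202·90 + 1.4542·53 + 0.2118·31 = 103.4551
  x_2 = 0.3605·90 + 0.2819·53 + 1.1101·31 = 81.8025
Output multipliers (column sums of L):
  Finance: 2.0765
  Chemicals: 2.2650
  Energy: 1.6156

Chemicals (2.2650)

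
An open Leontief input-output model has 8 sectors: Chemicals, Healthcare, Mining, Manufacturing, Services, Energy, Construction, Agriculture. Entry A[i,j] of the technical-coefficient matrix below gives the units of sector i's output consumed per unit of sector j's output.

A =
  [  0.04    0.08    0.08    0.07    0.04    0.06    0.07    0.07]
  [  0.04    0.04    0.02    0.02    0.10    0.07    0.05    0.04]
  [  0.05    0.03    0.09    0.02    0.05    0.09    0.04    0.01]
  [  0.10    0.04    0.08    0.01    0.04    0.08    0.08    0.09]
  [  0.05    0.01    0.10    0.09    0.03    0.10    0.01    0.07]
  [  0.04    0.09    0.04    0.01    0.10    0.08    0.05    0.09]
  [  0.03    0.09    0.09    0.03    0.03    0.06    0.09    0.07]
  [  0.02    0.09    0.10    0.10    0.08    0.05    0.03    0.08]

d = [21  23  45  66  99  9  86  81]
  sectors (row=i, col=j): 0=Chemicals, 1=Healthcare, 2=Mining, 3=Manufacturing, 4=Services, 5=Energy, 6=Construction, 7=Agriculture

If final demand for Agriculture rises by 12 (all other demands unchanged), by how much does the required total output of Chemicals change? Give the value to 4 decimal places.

Form M = I − A:
  [  0.96   -0.08   -0.08   -0.07   -0.04   -0.06   -0.07   -0.07]
  [ -0.04    0.96   -0.02   -0.02   -0.10   -0.07   -0.05   -0.04]
  [ -0.05   -0.03    0.91   -0.02   -0.05   -0.09   -0.04   -0.01]
  [ -0.10   -0.04   -0.08    0.99   -0.04   -0.08   -0.08   -0.09]
  [ -0.05   -0.01   -0.10   -0.09    0.97   -0.10   -0.01   -0.07]
  [ -0.04   -0.09   -0.04   -0.01   -0.10    0.92   -0.05   -0.09]
  [ -0.03   -0.09   -0.09   -0.03   -0.03   -0.06    0.91   -0.07]
  [ -0.02   -0.09   -0.10   -0.10   -0.08   -0.05   -0.03    0.92]
Leontief inverse L = M⁻¹:
  [  1.0837    0.1363    0.1507    0.1095    0.0990    0.1309    0.1197    0.1302]
  [  0.0717    1.0816    0.0741    0.0542    0.1432    0.1248    0.0843    0.0881]
  [  0.0818    0.0711    1.1418    0.0479    0.0932    0.1445    0.0753    0.0534]
  [  0.1410    0.1023    0.1547    1.0553    0.1001    0.1516    0.1305    0.1525]
  [  0.0921    0.0619    0.1662    0.1258    1.0841    0.1662    0.0541    0.1267]
  [  0.0798    0.1448    0.1090    0.0550    0.1600    1.1503    0.0936    0.1508]
  [  0.0692    0.1446    0.1566    0.0673    0.0872    0.1271    1.1371    0.1254]
  [  0.0694    0.1456    0.1769    0.1437    0.1430    0.1283    0.0801    1.1441]
Total output x = L · d:
  x_0 = 1.0837·21 + 0.1363·23 + 0.1507·45 + 0.1095·66 + 0.0990·99 + 0.1309·9 + 0.1197·86 + 0.1302·81 = 71.7108
  x_1 = 0.0717·21 + 1.0816·23 + 0.0741·45 + 0.0542·66 + 0.1432·99 + 0.1248·9 + 0.0843·86 + 0.0881·81 = 62.9790
  x_2 = 0.0818·21 + 0.0711·23 + 1.1418·45 + 0.0479·66 + 0.0932·99 + 0.1445·9 + 0.0753·86 + 0.0534·81 = 79.2142
  x_3 = 0.1410·21 + 0.1023·23 + 0.1547·45 + 1.0553·66 + 0.1001·99 + 0.1516·9 + 0.1305·86 + 0.1525·81 = 116.7704
  x_4 = 0.0921·21 + 0.0619·23 + 0.1662·45 + 0.1258·66 + 1.0841·99 + 0.1662·9 + 0.0541·86 + 0.1267·81 = 142.8706
  x_5 = 0.0798·21 + 0.1448·23 + 0.1090·45 + 0.0550·66 + 0.1600·99 + 1.1503·9 + 0.0936·86 + 0.1508·81 = 60.0005
  x_6 = 0.0692·21 + 0.1446·23 + 0.1566·45 + 0.0673·66 + 0.0872·99 + 0.1271·9 + 1.1371·86 + 0.1254·81 = 133.9960
  x_7 = 0.0694·21 + 0.1456·23 + 0.1769·45 + 0.1437·66 + 0.1430·99 + 0.1283·9 + 0.0801·86 + 1.1441·81 = 137.1199
Δx_0 = L[0,7] · Δd_7 = 0.1302 · 12 = 1.5621

1.5621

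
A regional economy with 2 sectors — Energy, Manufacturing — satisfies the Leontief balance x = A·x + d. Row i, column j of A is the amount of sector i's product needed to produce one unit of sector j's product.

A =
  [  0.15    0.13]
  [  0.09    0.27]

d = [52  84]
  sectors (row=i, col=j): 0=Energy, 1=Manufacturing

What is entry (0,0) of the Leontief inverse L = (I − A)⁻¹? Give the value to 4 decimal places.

Form M = I − A:
  [  0.85   -0.13]
  [ -0.09    0.73]
Leontief inverse L = M⁻¹:
  [  1.1991    0.2135]
  [  0.1478    1.3962]
Total output x = L · d:
  x_0 = 1.1991·52 + 0.2135·84 = 80.2891
  x_1 = 0.1478·52 + 1.3962·84 = 124.9671

L[0,0] = 1.1991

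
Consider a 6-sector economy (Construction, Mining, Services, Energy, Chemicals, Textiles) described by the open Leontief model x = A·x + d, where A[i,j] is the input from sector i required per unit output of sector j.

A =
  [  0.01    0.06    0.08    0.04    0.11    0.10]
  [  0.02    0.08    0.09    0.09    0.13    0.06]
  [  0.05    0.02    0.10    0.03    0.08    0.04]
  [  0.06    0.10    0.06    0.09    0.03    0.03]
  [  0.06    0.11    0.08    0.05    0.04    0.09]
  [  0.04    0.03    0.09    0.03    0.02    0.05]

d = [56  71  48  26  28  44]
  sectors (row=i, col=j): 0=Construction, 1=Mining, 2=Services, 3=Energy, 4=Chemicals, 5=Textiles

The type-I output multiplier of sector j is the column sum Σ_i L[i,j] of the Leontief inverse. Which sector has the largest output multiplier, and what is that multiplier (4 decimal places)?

Services (1.8047)

Form M = I − A:
  [  0.99   -0.06   -0.08   -0.04   -0.11   -0.10]
  [ -0.02    0.92   -0.09   -0.09   -0.13   -0.06]
  [ -0.05   -0.02    0.90   -0.03   -0.08   -0.04]
  [ -0.06   -0.10   -0.06    0.91   -0.03   -0.03]
  [ -0.06   -0.11   -0.08   -0.05    0.96   -0.09]
  [ -0.04   -0.03   -0.09   -0.03   -0.02    0.95]
Leontief inverse L = M⁻¹:
  [  1.0379    0.1008    0.1342    0.0727    0.1489    0.1377]
  [  0.0537    1.1330    0.1533    0.1327    0.1787    0.1048]
  [  0.0719    0.0514    1.1435    0.0545    0.1137    0.0715]
  [  0.0838    0.1413    0.1098    1.1264    0.0744    0.0650]
  [  0.0867    0.1527    0.1387    0.0876    1.0893    0.1306]
  [  0.0567    0.0526    0.1252    0.0498    0.0480    1.0733]
Total output x = L · d:
  x_0 = 1.0379·56 + 0.1008·71 + 0.1342·48 + 0.0727·26 + 0.1489·28 + 0.1377·44 = 83.8394
  x_1 = 0.0537·56 + 1.1330·71 + 0.1533·48 + 0.1327·26 + 0.1787·28 + 0.1048·44 = 103.8761
  x_2 = 0.0719·56 + 0.0514·71 + 1.1435·48 + 0.0545·26 + 0.1137·28 + 0.0715·44 = 70.3087
  x_3 = 0.0838·56 + 0.1413·71 + 0.1098·48 + 1.1264·26 + 0.0744·28 + 0.0650·44 = 54.2267
  x_4 = 0.0867·56 + 0.1527·71 + 0.1387·48 + 0.0876·26 + 1.0893·28 + 0.1306·44 = 60.8782
  x_5 = 0.0567·56 + 0.0526·71 + 0.1252·48 + 0.0498·26 + 0.0480·28 + 1.0733·44 = 62.7811
Output multipliers (column sums of L):
  Construction: 1.3907
  Mining: 1.6318
  Services: 1.8047
  Energy: 1.5239
  Chemicals: 1.6530
  Textiles: 1.5828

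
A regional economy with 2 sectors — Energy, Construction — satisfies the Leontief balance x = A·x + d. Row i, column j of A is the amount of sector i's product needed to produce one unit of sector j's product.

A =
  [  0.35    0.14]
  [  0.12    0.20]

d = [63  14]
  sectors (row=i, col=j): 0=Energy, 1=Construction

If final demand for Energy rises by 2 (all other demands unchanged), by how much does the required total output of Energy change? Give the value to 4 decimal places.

3.1797

Form M = I − A:
  [  0.65   -0.14]
  [ -0.12    0.80]
Leontief inverse L = M⁻¹:
  [  1.5898    0.2782]
  [  0.2385    1.2917]
Total output x = L · d:
  x_0 = 1.5898·63 + 0.2782·14 = 104.0541
  x_1 = 0.2385·63 + 1.2917·14 = 33.1081
Δx_0 = L[0,0] · Δd_0 = 1.5898 · 2 = 3.1797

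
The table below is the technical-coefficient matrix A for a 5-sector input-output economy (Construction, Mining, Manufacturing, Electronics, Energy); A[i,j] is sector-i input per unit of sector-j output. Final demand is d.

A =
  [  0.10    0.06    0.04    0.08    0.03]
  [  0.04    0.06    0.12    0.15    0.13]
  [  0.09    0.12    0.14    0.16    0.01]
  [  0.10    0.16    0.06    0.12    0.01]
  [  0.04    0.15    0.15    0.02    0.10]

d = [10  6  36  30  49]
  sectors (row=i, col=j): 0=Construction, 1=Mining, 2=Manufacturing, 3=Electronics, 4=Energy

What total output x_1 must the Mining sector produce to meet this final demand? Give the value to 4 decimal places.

32.2325

Form M = I − A:
  [  0.90   -0.06   -0.04   -0.08   -0.03]
  [ -0.04    0.94   -0.12   -0.15   -0.13]
  [ -0.09   -0.12    0.86   -0.16   -0.01]
  [ -0.10   -0.16   -0.06    0.88   -0.01]
  [ -0.04   -0.15   -0.15   -0.02    0.90]
Leontief inverse L = M⁻¹:
  [  1.1436    0.1177    0.0896    0.1416    0.0577]
  [  0.1097    1.1700    0.2170    0.2529    0.1779]
  [  0.1664    0.2238    1.2307    0.2783    0.0546]
  [  0.1624    0.2441    0.1364    1.2188    0.0557]
  [  0.1004    0.2430    0.2483    0.1219    1.1537]
Total output x = L · d:
  x_0 = 1.1436·10 + 0.1177·6 + 0.0896·36 + 0.1416·30 + 0.0577·49 = 22.4428
  x_1 = 0.1097·10 + 1.1700·6 + 0.2170·36 + 0.2529·30 + 0.1779·49 = 32.2325
  x_2 = 0.1664·10 + 0.2238·6 + 1.2307·36 + 0.2783·30 + 0.0546·49 = 58.3378
  x_3 = 0.1624·10 + 0.2441·6 + 0.1364·36 + 1.2188·30 + 0.0557·49 = 47.2928
  x_4 = 0.1004·10 + 0.2430·6 + 0.2483·36 + 0.1219·30 + 1.1537·49 = 71.5879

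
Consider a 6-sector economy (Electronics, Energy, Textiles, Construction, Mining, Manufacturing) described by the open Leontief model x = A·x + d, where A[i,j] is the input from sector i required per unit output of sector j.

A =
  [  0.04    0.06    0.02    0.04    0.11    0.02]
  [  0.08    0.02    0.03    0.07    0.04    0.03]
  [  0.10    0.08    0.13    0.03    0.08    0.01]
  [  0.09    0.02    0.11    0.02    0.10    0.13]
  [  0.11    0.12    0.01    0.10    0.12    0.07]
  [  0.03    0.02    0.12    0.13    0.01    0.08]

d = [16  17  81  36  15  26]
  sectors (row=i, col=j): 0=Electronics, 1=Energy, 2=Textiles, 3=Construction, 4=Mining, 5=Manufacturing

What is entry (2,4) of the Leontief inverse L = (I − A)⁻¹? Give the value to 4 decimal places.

Form M = I − A:
  [  0.96   -0.06   -0.02   -0.04   -0.11   -0.02]
  [ -0.08    0.98   -0.03   -0.07   -0.04   -0.03]
  [ -0.10   -0.08    0.87   -0.03   -0.08   -0.01]
  [ -0.09   -0.02   -0.11    0.98   -0.10   -0.13]
  [ -0.11   -0.12   -0.01   -0.10    0.88   -0.07]
  [ -0.03   -0.02   -0.12   -0.13   -0.01    0.92]
Leontief inverse L = M⁻¹:
  [  1.0799    0.0910    0.0458    0.0740    0.1523    0.0490]
  [  0.1131    1.0450    0.0596    0.0967    0.0787    0.0568]
  [  0.1567    0.1249    1.1736    0.0710    0.1405    0.0410]
  [  0.1477    0.0678    0.1672    1.0756    0.1609    0.1715]
  [  0.1754    0.1672    0.0605    0.1588    1.1908    0.1230]
  [  0.0809    0.0534    0.1802    0.1675    0.0607    1.1207]
Total output x = L · d:
  x_0 = 1.0799·16 + 0.0910·17 + 0.0458·81 + 0.0740·36 + 0.1523·15 + 0.0490·26 = 28.7609
  x_1 = 0.1131·16 + 1.0450·17 + 0.0596·81 + 0.0967·36 + 0.0787·15 + 0.0568·26 = 30.5393
  x_2 = 0.1567·16 + 0.1249·17 + 1.1736·81 + 0.0710·36 + 0.1405·15 + 0.0410·26 = 105.4182
  x_3 = 0.1477·16 + 0.0678·17 + 0.1672·81 + 1.0756·36 + 0.1609·15 + 0.1715·26 = 62.6546
  x_4 = 0.1754·16 + 0.1672·17 + 0.0605·81 + 0.1588·36 + 1.1908·15 + 0.1230·26 = 37.3285
  x_5 = 0.0809·16 + 0.0534·17 + 0.1802·81 + 0.1675·36 + 0.0607·15 + 1.1207·26 = 52.8719

L[2,4] = 0.1405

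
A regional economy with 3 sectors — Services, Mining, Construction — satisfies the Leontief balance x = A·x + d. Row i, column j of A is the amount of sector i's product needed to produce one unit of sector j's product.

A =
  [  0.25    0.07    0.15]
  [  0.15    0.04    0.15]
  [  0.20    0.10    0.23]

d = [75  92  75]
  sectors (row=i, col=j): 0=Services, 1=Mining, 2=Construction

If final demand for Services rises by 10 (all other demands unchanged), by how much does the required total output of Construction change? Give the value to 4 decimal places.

Form M = I − A:
  [  0.75   -0.07   -0.15]
  [ -0.15    0.96   -0.15]
  [ -0.20   -0.10    0.77]
Leontief inverse L = M⁻¹:
  [  1.4429    0.1373    0.3078]
  [  0.2899    1.0908    0.2690]
  [  0.4124    0.1773    1.4136]
Total output x = L · d:
  x_0 = 1.4429·75 + 0.1373·92 + 0.3078·75 = 143.9313
  x_1 = 0.2899·75 + 1.0908·92 + 0.2690·75 = 142.2701
  x_2 = 0.4124·75 + 0.1773·92 + 1.4136·75 = 153.2640
Δx_2 = L[2,0] · Δd_0 = 0.4124 · 10 = 4.1242

4.1242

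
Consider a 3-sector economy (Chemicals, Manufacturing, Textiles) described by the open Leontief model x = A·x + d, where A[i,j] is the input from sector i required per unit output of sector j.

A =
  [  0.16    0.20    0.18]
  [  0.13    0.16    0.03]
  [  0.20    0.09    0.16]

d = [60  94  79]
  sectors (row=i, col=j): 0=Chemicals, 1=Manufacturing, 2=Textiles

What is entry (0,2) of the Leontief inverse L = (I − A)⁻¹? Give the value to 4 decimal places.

Form M = I − A:
  [  0.84   -0.20   -0.18]
  [ -0.13    0.84   -0.03]
  [ -0.20   -0.09    0.84]
Leontief inverse L = M⁻¹:
  [  1.3137    0.3443    0.2938]
  [  0.2153    1.2515    0.0908]
  [  0.3359    0.2161    1.2702]
Total output x = L · d:
  x_0 = 1.3137·60 + 0.3443·94 + 0.2938·79 = 134.3942
  x_1 = 0.2153·60 + 1.2515·94 + 0.0908·79 = 137.7325
  x_2 = 0.3359·60 + 0.2161·94 + 1.2702·79 = 140.8033

L[0,2] = 0.2938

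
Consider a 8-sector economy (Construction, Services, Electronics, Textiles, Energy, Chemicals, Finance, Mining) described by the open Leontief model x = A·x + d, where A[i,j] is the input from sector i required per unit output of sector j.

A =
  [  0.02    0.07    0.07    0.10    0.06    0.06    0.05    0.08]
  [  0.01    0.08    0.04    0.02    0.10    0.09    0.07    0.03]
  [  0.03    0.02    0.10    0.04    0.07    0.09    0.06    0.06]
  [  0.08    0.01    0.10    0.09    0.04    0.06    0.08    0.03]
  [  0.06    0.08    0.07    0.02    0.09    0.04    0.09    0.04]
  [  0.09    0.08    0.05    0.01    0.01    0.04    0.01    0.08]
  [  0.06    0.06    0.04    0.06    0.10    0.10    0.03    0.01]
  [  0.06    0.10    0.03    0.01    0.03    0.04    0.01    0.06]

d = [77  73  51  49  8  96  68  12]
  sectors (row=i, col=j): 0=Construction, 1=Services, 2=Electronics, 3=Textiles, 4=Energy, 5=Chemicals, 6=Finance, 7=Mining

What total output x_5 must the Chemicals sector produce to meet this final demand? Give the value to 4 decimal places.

133.1003

Form M = I − A:
  [  0.98   -0.07   -0.07   -0.10   -0.06   -0.06   -0.05   -0.08]
  [ -0.01    0.92   -0.04   -0.02   -0.10   -0.09   -0.07   -0.03]
  [ -0.03   -0.02    0.90   -0.04   -0.07   -0.09   -0.06   -0.06]
  [ -0.08   -0.01   -0.10    0.91   -0.04   -0.06   -0.08   -0.03]
  [ -0.06   -0.08   -0.07   -0.02    0.91   -0.04   -0.09   -0.04]
  [ -0.09   -0.08   -0.05   -0.01   -0.01    0.96   -0.01   -0.08]
  [ -0.06   -0.06   -0.04   -0.06   -0.10   -0.10    0.97   -0.01]
  [ -0.06   -0.10   -0.03   -0.01   -0.03   -0.04   -0.01    0.94]
Leontief inverse L = M⁻¹:
  [  1.0684    0.1258    0.1280    0.1374    0.1162    0.1192    0.0967    0.1236]
  [  0.0512    1.1333    0.0864    0.0472    0.1525    0.1411    0.1100    0.0672]
  [  0.0750    0.0723    1.1535    0.0725    0.1208    0.1439    0.1002    0.1031]
  [  0.1271    0.0604    0.1606    1.1337    0.0947    0.1196    0.1251    0.0747]
  [  0.1028    0.1378    0.1243    0.0561    1.1516    0.1001    0.1363    0.0818]
  [  0.1191    0.1251    0.0886    0.0367    0.0502    1.0826    0.0407    0.1157]
  [  0.1040    0.1132    0.0934    0.0944    0.1521    0.1522    1.0742    0.0523]
  [  0.0868    0.1425    0.0646    0.0325    0.0690    0.0794    0.0399    1.0910]
Total output x = L · d:
  x_0 = 1.0684·77 + 0.1258·73 + 0.1280·51 + 0.1374·49 + 0.1162·8 + 0.1192·96 + 0.0967·68 + 0.1236·12 = 125.1394
  x_1 = 0.0512·77 + 1.1333·73 + 0.0864·51 + 0.0472·49 + 0.1525·8 + 0.1411·96 + 0.1100·68 + 0.0672·12 = 116.4411
  x_2 = 0.0750·77 + 0.0723·73 + 1.1535·51 + 0.0725·49 + 0.1208·8 + 0.1439·96 + 0.1002·68 + 0.1031·12 = 96.2684
  x_3 = 0.1271·77 + 0.0604·73 + 0.1606·51 + 1.1337·49 + 0.0947·8 + 0.1196·96 + 0.1251·68 + 0.0747·12 = 99.5879
  x_4 = 0.1028·77 + 0.1378·73 + 0.1243·51 + 0.0561·49 + 1.1516·8 + 0.1001·96 + 0.1363·68 + 0.0818·12 = 56.1325
  x_5 = 0.1191·77 + 0.1251·73 + 0.0886·51 + 0.0367·49 + 0.0502·8 + 1.0826·96 + 0.0407·68 + 0.1157·12 = 133.1003
  x_6 = 0.1040·77 + 0.1132·73 + 0.0934·51 + 0.0944·49 + 0.1521·8 + 0.1522·96 + 1.0742·68 + 0.0523·12 = 115.1584
  x_7 = 0.0868·77 + 0.1425·73 + 0.0646·51 + 0.0325·49 + 0.0690·8 + 0.0794·96 + 0.0399·68 + 1.0910·12 = 45.9532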